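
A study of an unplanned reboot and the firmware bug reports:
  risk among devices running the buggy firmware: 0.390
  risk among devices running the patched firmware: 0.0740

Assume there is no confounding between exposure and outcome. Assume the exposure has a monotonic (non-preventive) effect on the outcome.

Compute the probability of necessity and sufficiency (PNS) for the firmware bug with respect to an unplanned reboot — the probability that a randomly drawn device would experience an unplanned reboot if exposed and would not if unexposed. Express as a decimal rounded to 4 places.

PNS ≈ 0.3160

Let p₁ = 0.39, p₀ = 0.074.
Under exogeneity and monotonicity, PNS = p₁ − p₀.
PNS = 0.39 − 0.074 = 0.316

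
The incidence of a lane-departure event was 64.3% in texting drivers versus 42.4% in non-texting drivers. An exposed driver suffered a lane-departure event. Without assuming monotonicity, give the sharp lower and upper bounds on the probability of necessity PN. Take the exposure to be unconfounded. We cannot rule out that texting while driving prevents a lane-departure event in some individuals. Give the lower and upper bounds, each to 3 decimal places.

0.341 ≤ PN ≤ 0.896

p₁ = 0.643, p₀ = 0.424.
Under exogeneity alone the bounds on PN are max{0,(p₁−p₀)/p₁} ≤ PN ≤ min{1,(1−p₀)/p₁}.
  lower = (p₁ − p₀)/p₁ = 0.219 / 0.643 ≈ 0.3406
  upper = min{1, (1 − p₀)/p₁} = 0.576 / 0.643 ≈ 0.8958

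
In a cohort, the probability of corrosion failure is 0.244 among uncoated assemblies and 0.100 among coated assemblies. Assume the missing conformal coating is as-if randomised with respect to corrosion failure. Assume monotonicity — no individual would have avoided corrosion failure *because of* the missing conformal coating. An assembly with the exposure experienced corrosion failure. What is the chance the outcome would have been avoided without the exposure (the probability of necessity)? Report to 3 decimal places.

Let p₁ = 0.244, p₀ = 0.1.
Under exogeneity and monotonicity, PN = (p₁ − p₀) / p₁.
PN = (0.244 − 0.1) / 0.244 = 0.144 / 0.244 ≈ 0.5902

PN ≈ 0.590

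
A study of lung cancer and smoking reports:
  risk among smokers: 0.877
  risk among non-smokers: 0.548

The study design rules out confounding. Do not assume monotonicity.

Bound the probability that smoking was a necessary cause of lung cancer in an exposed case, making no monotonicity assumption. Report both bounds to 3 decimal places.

0.375 ≤ PN ≤ 0.515

Let p₁ = 0.877, p₀ = 0.548.
Under exogeneity alone the bounds on PN are max{0,(p₁−p₀)/p₁} ≤ PN ≤ min{1,(1−p₀)/p₁}.
  lower = (p₁ − p₀)/p₁ = 0.329 / 0.877 ≈ 0.3751
  upper = min{1, (1 − p₀)/p₁} = 0.452 / 0.877 ≈ 0.5154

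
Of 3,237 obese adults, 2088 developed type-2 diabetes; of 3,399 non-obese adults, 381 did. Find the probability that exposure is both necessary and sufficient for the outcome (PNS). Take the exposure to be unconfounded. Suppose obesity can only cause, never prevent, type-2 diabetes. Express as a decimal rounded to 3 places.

PNS ≈ 0.533

p₁ = P(outcome | exposed) = 2088/3237 = 0.64504
p₀ = P(outcome | unexposed) = 381/3399 = 0.11209
Under exogeneity and monotonicity, PNS = p₁ − p₀.
PNS = 0.64504 − 0.11209 = 0.53295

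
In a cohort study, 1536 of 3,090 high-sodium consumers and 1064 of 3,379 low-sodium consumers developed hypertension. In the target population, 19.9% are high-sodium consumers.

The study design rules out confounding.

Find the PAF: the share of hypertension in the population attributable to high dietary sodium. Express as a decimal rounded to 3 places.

p₁ = P(outcome | exposed) = 1536/3090 = 0.49709
p₀ = P(outcome | unexposed) = 1064/3379 = 0.31489
Overall risk P(Y=1) = π·p₁ + (1−π)·p₀ = 0.199×0.49709 + 0.801×0.31489 = 0.35114.
Under exogeneity, PAF = [P(Y=1) − p₀] / P(Y=1).
PAF = (0.35114 − 0.31489) / 0.35114 ≈ 0.1033

PAF ≈ 0.103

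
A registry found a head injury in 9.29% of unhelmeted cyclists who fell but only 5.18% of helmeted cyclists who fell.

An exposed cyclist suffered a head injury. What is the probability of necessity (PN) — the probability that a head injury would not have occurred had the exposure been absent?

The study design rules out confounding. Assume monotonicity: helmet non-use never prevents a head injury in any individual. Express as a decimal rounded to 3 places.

PN ≈ 0.442

p₁ = 0.0929, p₀ = 0.0518.
Under exogeneity and monotonicity, PN = (p₁ − p₀) / p₁.
PN = (0.0929 − 0.0518) / 0.0929 = 0.0411 / 0.0929 ≈ 0.4424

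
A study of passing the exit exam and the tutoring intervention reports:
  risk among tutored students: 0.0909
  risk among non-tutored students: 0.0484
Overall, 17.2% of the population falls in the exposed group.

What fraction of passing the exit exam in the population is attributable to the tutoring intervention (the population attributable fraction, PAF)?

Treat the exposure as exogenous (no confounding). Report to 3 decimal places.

PAF ≈ 0.131

Let p₁ = 0.0909, p₀ = 0.0484.
Overall risk P(Y=1) = π·p₁ + (1−π)·p₀ = 0.172×0.0909 + 0.828×0.0484 = 0.05571.
Under exogeneity, PAF = [P(Y=1) − p₀] / P(Y=1).
PAF = (0.05571 − 0.0484) / 0.05571 ≈ 0.1312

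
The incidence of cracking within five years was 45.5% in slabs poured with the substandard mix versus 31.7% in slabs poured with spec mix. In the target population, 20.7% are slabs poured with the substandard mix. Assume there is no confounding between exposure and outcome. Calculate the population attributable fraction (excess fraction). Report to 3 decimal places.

PAF ≈ 0.083

p₁ = 0.455, p₀ = 0.317.
Overall risk P(Y=1) = π·p₁ + (1−π)·p₀ = 0.207×0.455 + 0.793×0.317 = 0.34557.
Under exogeneity, PAF = [P(Y=1) − p₀] / P(Y=1).
PAF = (0.34557 − 0.317) / 0.34557 ≈ 0.0827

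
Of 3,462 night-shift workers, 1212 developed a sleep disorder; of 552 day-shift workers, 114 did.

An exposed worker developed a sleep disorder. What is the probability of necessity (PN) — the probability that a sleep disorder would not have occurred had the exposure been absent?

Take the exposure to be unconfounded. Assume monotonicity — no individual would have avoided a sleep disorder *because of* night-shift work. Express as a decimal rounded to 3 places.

p₁ = P(outcome | exposed) = 1212/3462 = 0.35009
p₀ = P(outcome | unexposed) = 114/552 = 0.20652
Under exogeneity and monotonicity, PN = (p₁ − p₀) / p₁.
PN = (0.35009 − 0.20652) / 0.35009 = 0.14356 / 0.35009 ≈ 0.4101

PN ≈ 0.410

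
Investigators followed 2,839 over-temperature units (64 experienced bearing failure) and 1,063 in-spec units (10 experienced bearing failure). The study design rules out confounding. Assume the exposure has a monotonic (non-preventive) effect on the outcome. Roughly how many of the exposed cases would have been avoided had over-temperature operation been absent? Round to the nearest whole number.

about 37 cases

p₁ = P(outcome | exposed) = 64/2839 = 0.022543
p₀ = P(outcome | unexposed) = 10/1063 = 0.0094073
PN = (p₁ − p₀)/p₁ = (0.022543 − 0.0094073) / 0.022543 ≈ 0.58270.
Attributable cases ≈ PN × (exposed cases) = 0.58270 × 64 ≈ 37.29.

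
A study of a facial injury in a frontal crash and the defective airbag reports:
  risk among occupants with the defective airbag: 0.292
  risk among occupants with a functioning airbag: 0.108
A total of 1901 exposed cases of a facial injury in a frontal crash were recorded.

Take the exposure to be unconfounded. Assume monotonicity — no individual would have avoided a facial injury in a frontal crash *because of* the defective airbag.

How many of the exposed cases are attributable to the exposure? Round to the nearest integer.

about 1198 cases

Let p₁ = 0.292, p₀ = 0.108.
PN = (p₁ − p₀)/p₁ = (0.292 − 0.108) / 0.292 ≈ 0.63014.
Attributable cases ≈ PN × (exposed cases) = 0.63014 × 1901 ≈ 1197.89.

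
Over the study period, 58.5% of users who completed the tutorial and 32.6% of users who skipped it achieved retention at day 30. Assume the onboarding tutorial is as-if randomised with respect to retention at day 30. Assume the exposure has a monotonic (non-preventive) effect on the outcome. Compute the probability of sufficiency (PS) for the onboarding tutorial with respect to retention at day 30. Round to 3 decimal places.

p₁ = 0.585, p₀ = 0.326.
Under exogeneity and monotonicity, PS = (p₁ − p₀) / (1 − p₀).
PS = (0.585 − 0.326) / (1 − 0.326) = 0.259 / 0.674 ≈ 0.3843

PS ≈ 0.384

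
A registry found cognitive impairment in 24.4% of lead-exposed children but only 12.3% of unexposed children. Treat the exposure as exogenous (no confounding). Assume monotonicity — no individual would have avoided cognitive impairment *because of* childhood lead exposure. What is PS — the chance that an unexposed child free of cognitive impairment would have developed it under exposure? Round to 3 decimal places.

p₁ = 0.244, p₀ = 0.123.
Under exogeneity and monotonicity, PS = (p₁ − p₀) / (1 − p₀).
PS = (0.244 − 0.123) / (1 − 0.123) = 0.121 / 0.877 ≈ 0.1380

PS ≈ 0.138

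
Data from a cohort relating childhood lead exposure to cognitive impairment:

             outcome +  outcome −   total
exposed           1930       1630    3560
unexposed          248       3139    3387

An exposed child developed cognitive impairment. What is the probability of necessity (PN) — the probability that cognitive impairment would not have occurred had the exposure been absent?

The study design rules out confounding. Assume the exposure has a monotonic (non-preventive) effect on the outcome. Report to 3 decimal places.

p₁ = P(outcome | exposed) = 1930/3560 = 0.54213
p₀ = P(outcome | unexposed) = 248/3387 = 0.073221
Under exogeneity and monotonicity, PN = (p₁ − p₀)/p₁.
PN = (0.54213 − 0.073221) / 0.54213 ≈ 0.8649

PN ≈ 0.865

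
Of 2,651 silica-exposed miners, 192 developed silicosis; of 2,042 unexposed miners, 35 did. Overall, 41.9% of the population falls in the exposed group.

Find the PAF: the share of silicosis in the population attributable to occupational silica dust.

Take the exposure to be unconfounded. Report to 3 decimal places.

p₁ = P(outcome | exposed) = 192/2651 = 0.072425
p₀ = P(outcome | unexposed) = 35/2042 = 0.01714
Overall risk P(Y=1) = π·p₁ + (1−π)·p₀ = 0.419×0.072425 + 0.581×0.01714 = 0.040305.
Under exogeneity, PAF = [P(Y=1) − p₀] / P(Y=1).
PAF = (0.040305 − 0.01714) / 0.040305 ≈ 0.5747

PAF ≈ 0.575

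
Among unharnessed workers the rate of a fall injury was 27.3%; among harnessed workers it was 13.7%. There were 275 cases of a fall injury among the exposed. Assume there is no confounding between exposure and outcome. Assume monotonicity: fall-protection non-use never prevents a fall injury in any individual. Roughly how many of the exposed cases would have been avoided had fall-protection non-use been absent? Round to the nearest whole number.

p₁ = 0.273, p₀ = 0.137.
PN = (p₁ − p₀)/p₁ = (0.273 − 0.137) / 0.273 ≈ 0.49817.
Attributable cases ≈ PN × (exposed cases) = 0.49817 × 275 ≈ 137.00.

about 137 cases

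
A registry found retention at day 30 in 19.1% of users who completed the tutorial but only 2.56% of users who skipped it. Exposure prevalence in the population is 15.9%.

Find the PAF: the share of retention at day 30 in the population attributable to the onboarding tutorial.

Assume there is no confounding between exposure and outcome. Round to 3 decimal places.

p₁ = 0.191, p₀ = 0.0256.
Overall risk P(Y=1) = π·p₁ + (1−π)·p₀ = 0.159×0.191 + 0.841×0.0256 = 0.051899.
Under exogeneity, PAF = [P(Y=1) − p₀] / P(Y=1).
PAF = (0.051899 − 0.0256) / 0.051899 ≈ 0.5067

PAF ≈ 0.507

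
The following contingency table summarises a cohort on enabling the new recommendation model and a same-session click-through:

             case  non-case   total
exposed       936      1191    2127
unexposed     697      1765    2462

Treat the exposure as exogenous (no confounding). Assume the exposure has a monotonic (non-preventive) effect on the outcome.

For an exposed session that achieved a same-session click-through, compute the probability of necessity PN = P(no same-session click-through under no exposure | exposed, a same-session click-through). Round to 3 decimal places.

PN ≈ 0.357

p₁ = P(outcome | exposed) = 936/2127 = 0.44006
p₀ = P(outcome | unexposed) = 697/2462 = 0.2831
Under exogeneity and monotonicity, PN = (p₁ − p₀) / p₁.
PN = (0.44006 − 0.2831) / 0.44006 = 0.15695 / 0.44006 ≈ 0.3567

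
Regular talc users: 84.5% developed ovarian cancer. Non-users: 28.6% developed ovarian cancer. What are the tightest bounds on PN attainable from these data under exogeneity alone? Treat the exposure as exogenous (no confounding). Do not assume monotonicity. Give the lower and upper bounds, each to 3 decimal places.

p₁ = 0.845, p₀ = 0.286.
Under exogeneity alone the bounds on PN are max{0,(p₁−p₀)/p₁} ≤ PN ≤ min{1,(1−p₀)/p₁}.
  lower = (p₁ − p₀)/p₁ = 0.559 / 0.845 ≈ 0.6615
  upper = min{1, (1 − p₀)/p₁} = 0.714 / 0.845 ≈ 0.8450

0.662 ≤ PN ≤ 0.845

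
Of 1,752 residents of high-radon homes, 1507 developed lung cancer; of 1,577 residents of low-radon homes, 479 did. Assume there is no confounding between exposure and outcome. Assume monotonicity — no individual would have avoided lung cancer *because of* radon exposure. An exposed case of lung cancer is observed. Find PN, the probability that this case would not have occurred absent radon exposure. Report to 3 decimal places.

PN ≈ 0.647

p₁ = P(outcome | exposed) = 1507/1752 = 0.86016
p₀ = P(outcome | unexposed) = 479/1577 = 0.30374
Under exogeneity and monotonicity, PN = (p₁ − p₀) / p₁.
PN = (0.86016 − 0.30374) / 0.86016 = 0.55642 / 0.86016 ≈ 0.6469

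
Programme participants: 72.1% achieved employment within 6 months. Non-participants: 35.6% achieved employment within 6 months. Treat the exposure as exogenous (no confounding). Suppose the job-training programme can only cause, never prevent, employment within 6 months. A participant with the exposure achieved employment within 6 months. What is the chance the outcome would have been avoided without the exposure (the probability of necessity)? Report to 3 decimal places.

PN ≈ 0.506

p₁ = 0.721, p₀ = 0.356.
Under exogeneity and monotonicity, PN = (p₁ − p₀) / p₁.
PN = (0.721 − 0.356) / 0.721 = 0.365 / 0.721 ≈ 0.5062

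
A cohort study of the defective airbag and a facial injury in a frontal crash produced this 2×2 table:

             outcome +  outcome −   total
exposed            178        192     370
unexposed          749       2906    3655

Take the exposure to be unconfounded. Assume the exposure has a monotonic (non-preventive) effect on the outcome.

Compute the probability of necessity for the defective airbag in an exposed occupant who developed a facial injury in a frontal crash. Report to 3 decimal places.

PN ≈ 0.574

p₁ = P(outcome | exposed) = 178/370 = 0.48108
p₀ = P(outcome | unexposed) = 749/3655 = 0.20492
Under exogeneity and monotonicity, PN = (p₁ − p₀) / p₁.
PN = (0.48108 − 0.20492) / 0.48108 = 0.27616 / 0.48108 ≈ 0.5740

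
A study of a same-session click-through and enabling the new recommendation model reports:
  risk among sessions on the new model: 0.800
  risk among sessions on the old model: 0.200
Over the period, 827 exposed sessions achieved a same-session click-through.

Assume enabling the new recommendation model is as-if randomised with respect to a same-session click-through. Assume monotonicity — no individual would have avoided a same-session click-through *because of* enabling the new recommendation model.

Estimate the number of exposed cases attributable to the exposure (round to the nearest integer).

Let p₁ = 0.8, p₀ = 0.2.
PN = (p₁ − p₀)/p₁ = (0.8 − 0.2) / 0.8 ≈ 0.75000.
Attributable cases ≈ PN × (exposed cases) = 0.75000 × 827 ≈ 620.25.

about 620 cases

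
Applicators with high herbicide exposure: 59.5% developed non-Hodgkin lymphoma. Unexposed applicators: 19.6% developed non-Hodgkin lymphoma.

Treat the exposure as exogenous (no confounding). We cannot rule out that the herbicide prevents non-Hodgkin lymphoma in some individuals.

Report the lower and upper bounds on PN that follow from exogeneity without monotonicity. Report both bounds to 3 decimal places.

0.671 ≤ PN ≤ 1.000

p₁ = 0.595, p₀ = 0.196.
Under exogeneity alone the bounds on PN are max{0,(p₁−p₀)/p₁} ≤ PN ≤ min{1,(1−p₀)/p₁}.
  lower = (p₁ − p₀)/p₁ = 0.399 / 0.595 ≈ 0.6706
  upper = min{1, (1 − p₀)/p₁} = 0.804 / 0.595 ≈ 1.3513 → capped at 1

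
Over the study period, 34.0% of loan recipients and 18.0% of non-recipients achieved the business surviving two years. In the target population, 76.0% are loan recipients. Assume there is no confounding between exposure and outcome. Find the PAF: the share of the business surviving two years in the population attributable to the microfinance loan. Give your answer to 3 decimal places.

PAF ≈ 0.403

p₁ = 0.34, p₀ = 0.18.
Overall risk P(Y=1) = π·p₁ + (1−π)·p₀ = 0.76×0.34 + 0.24×0.18 = 0.3016.
Under exogeneity, PAF = [P(Y=1) − p₀] / P(Y=1).
PAF = (0.3016 − 0.18) / 0.3016 ≈ 0.4032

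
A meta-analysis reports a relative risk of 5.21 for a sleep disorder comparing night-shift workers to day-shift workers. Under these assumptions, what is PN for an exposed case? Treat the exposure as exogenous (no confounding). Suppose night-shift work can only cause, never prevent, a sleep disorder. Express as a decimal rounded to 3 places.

Under exogeneity and monotonicity, PN = (RR − 1) / RR = 1 − 1/RR.
PN = (5.21 − 1) / 5.21 = 4.21 / 5.21 ≈ 0.8081

PN ≈ 0.808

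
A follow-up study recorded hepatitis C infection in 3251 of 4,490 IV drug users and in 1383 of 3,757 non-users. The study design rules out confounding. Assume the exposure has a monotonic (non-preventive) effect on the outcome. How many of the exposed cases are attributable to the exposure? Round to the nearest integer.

about 1598 cases

p₁ = P(outcome | exposed) = 3251/4490 = 0.72405
p₀ = P(outcome | unexposed) = 1383/3757 = 0.36811
PN = (p₁ − p₀)/p₁ = (0.72405 − 0.36811) / 0.72405 ≈ 0.49159.
Attributable cases ≈ PN × (exposed cases) = 0.49159 × 3251 ≈ 1598.17.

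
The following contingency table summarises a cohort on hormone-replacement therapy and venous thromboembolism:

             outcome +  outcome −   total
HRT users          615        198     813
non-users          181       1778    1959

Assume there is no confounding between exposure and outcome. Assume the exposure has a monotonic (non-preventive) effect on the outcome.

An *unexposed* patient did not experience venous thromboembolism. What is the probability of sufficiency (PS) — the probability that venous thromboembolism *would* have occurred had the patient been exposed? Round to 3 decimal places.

p₁ = P(outcome | exposed) = 615/813 = 0.75646
p₀ = P(outcome | unexposed) = 181/1959 = 0.092394
Under exogeneity and monotonicity, PS = (p₁ − p₀) / (1 − p₀).
PS = (0.75646 − 0.092394) / (1 − 0.092394) = 0.66406 / 0.90761 ≈ 0.7317

PS ≈ 0.732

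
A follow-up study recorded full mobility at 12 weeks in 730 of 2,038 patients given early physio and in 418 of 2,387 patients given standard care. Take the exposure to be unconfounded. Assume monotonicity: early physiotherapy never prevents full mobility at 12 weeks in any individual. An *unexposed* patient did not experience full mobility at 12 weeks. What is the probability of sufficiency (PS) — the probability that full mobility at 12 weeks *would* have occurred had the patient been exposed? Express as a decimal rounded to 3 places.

p₁ = P(outcome | exposed) = 730/2038 = 0.35819
p₀ = P(outcome | unexposed) = 418/2387 = 0.17512
Under exogeneity and monotonicity, PS = (p₁ − p₀) / (1 − p₀).
PS = (0.35819 − 0.17512) / (1 − 0.17512) = 0.18308 / 0.82488 ≈ 0.2219

PS ≈ 0.222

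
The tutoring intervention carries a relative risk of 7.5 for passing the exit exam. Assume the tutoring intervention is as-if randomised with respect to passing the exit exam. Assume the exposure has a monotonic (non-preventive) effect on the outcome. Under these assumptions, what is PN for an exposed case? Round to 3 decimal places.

Under exogeneity and monotonicity, PN = (RR − 1) / RR = 1 − 1/RR.
PN = (7.5 − 1) / 7.5 = 6.5 / 7.5 ≈ 0.8667

PN ≈ 0.867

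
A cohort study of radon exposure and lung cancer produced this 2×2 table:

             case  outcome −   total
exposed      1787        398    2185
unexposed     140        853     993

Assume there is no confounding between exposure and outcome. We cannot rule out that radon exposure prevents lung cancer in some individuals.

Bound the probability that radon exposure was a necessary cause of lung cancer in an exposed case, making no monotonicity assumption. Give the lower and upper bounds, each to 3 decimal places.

0.828 ≤ PN ≤ 1.000

p₁ = P(outcome | exposed) = 1787/2185 = 0.81785
p₀ = P(outcome | unexposed) = 140/993 = 0.14099
Under exogeneity alone the bounds on PN are max{0,(p₁−p₀)/p₁} ≤ PN ≤ min{1,(1−p₀)/p₁}.
  lower = (p₁ − p₀)/p₁ = 0.67686 / 0.81785 ≈ 0.8276
  upper = min{1, (1 − p₀)/p₁} = 0.85901 / 0.81785 ≈ 1.0503 → capped at 1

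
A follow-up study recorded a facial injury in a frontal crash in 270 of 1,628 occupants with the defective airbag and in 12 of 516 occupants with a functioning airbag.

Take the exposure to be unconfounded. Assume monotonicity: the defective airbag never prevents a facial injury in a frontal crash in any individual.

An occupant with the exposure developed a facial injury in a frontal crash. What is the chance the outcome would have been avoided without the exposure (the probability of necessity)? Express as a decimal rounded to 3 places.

PN ≈ 0.860

p₁ = P(outcome | exposed) = 270/1628 = 0.16585
p₀ = P(outcome | unexposed) = 12/516 = 0.023256
Under exogeneity and monotonicity, PN = (p₁ − p₀) / p₁.
PN = (0.16585 − 0.023256) / 0.16585 = 0.14259 / 0.16585 ≈ 0.8598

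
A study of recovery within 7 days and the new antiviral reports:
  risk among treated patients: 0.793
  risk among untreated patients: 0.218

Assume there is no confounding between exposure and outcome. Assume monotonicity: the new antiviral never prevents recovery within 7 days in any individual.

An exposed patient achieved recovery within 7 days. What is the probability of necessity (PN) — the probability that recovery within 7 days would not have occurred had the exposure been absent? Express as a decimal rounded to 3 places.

Let p₁ = 0.793, p₀ = 0.218.
Under exogeneity and monotonicity, PN = (p₁ − p₀) / p₁.
PN = (0.793 − 0.218) / 0.793 = 0.575 / 0.793 ≈ 0.7251

PN ≈ 0.725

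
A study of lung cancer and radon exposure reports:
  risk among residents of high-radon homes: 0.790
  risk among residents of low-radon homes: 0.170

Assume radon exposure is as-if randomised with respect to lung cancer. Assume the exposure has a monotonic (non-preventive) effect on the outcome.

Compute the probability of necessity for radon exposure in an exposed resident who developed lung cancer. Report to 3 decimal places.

PN ≈ 0.785

Let p₁ = 0.79, p₀ = 0.17.
Under exogeneity and monotonicity, PN = (p₁ − p₀) / p₁.
PN = (0.79 − 0.17) / 0.79 = 0.62 / 0.79 ≈ 0.7848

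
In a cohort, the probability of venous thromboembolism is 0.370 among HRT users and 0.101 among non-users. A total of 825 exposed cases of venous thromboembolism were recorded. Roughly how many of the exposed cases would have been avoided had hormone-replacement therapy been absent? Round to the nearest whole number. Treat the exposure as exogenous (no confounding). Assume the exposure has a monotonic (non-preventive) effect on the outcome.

Let p₁ = 0.37, p₀ = 0.101.
PN = (p₁ − p₀)/p₁ = (0.37 − 0.101) / 0.37 ≈ 0.72703.
Attributable cases ≈ PN × (exposed cases) = 0.72703 × 825 ≈ 599.80.

about 600 cases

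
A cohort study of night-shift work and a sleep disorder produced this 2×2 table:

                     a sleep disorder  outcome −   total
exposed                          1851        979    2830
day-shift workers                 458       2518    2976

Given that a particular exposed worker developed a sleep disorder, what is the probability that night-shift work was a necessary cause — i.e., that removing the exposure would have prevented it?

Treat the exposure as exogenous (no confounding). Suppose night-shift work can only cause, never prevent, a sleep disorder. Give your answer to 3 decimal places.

PN ≈ 0.765

p₁ = P(outcome | exposed) = 1851/2830 = 0.65406
p₀ = P(outcome | unexposed) = 458/2976 = 0.1539
Under exogeneity and monotonicity, PN = (p₁ − p₀) / p₁.
PN = (0.65406 − 0.1539) / 0.65406 = 0.50017 / 0.65406 ≈ 0.7647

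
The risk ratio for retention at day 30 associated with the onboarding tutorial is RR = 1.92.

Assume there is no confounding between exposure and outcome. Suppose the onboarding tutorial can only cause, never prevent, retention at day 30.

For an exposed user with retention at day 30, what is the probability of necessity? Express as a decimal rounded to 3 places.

Under exogeneity and monotonicity, PN = (RR − 1) / RR = 1 − 1/RR.
PN = (1.92 − 1) / 1.92 = 0.92 / 1.92 ≈ 0.4792

PN ≈ 0.479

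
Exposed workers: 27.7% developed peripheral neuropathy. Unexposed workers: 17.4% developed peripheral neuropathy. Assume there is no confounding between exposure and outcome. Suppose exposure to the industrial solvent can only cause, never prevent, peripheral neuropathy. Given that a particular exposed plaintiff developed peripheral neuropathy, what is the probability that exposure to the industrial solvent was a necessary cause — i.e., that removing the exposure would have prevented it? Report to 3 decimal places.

PN ≈ 0.372

p₁ = 0.277, p₀ = 0.174.
Under exogeneity and monotonicity, PN = (p₁ − p₀) / p₁.
PN = (0.277 − 0.174) / 0.277 = 0.103 / 0.277 ≈ 0.3718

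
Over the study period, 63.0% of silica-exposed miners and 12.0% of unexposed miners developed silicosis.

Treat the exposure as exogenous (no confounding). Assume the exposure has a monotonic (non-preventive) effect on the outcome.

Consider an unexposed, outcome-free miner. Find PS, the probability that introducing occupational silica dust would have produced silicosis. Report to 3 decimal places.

PS ≈ 0.580

p₁ = 0.63, p₀ = 0.12.
Under exogeneity and monotonicity, PS = (p₁ − p₀) / (1 − p₀).
PS = (0.63 − 0.12) / (1 − 0.12) = 0.51 / 0.88 ≈ 0.5795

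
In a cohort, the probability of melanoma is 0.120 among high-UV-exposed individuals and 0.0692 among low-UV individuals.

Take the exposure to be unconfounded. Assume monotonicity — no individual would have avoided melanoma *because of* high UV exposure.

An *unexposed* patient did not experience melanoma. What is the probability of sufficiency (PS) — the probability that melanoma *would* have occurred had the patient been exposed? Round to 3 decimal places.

PS ≈ 0.055

Let p₁ = 0.12, p₀ = 0.0692.
Under exogeneity and monotonicity, PS = (p₁ − p₀) / (1 − p₀).
PS = (0.12 − 0.0692) / (1 − 0.0692) = 0.0508 / 0.9308 ≈ 0.0546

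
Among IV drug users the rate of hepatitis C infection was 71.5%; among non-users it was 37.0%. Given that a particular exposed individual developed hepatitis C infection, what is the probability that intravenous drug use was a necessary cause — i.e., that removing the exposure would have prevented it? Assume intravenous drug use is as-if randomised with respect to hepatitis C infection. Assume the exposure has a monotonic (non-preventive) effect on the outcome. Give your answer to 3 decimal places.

p₁ = 0.715, p₀ = 0.37.
Under exogeneity and monotonicity, PN = (p₁ − p₀) / p₁.
PN = (0.715 − 0.37) / 0.715 = 0.345 / 0.715 ≈ 0.4825

PN ≈ 0.483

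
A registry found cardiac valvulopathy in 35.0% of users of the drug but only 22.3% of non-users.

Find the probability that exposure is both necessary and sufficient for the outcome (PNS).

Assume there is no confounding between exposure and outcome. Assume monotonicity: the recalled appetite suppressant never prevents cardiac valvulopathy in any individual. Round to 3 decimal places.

p₁ = 0.35, p₀ = 0.223.
Under exogeneity and monotonicity, PNS = p₁ − p₀.
PNS = 0.35 − 0.223 = 0.127

PNS ≈ 0.127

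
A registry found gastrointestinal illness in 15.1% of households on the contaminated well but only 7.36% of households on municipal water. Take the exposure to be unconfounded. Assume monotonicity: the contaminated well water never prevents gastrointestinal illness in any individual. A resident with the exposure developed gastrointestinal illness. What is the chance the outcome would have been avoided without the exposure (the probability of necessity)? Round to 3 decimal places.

PN ≈ 0.513

p₁ = 0.151, p₀ = 0.0736.
Under exogeneity and monotonicity, PN = (p₁ − p₀) / p₁.
PN = (0.151 − 0.0736) / 0.151 = 0.0774 / 0.151 ≈ 0.5126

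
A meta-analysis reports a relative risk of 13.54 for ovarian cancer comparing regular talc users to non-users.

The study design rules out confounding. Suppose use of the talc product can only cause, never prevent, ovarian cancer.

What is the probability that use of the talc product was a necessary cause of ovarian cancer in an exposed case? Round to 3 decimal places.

PN ≈ 0.926

Under exogeneity and monotonicity, PN = (RR − 1) / RR = 1 − 1/RR.
PN = (13.54 − 1) / 13.54 = 12.54 / 13.54 ≈ 0.9261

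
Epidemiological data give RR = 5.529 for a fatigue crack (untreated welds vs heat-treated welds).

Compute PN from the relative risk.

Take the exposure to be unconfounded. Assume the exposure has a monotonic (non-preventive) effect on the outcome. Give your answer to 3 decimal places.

PN ≈ 0.819

Under exogeneity and monotonicity, PN = (RR − 1) / RR = 1 − 1/RR.
PN = (5.529 − 1) / 5.529 = 4.529 / 5.529 ≈ 0.8191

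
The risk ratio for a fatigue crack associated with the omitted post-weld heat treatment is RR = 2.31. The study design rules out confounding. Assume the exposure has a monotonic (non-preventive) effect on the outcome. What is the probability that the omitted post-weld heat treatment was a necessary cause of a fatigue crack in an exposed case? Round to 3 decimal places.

PN ≈ 0.567

Under exogeneity and monotonicity, PN = (RR − 1) / RR = 1 − 1/RR.
PN = (2.31 − 1) / 2.31 = 1.31 / 2.31 ≈ 0.5671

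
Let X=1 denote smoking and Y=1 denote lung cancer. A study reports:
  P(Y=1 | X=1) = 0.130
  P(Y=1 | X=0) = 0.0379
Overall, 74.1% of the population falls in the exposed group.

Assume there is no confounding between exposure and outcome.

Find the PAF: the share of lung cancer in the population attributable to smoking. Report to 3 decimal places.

PAF ≈ 0.643

Let p₁ = 0.13, p₀ = 0.0379.
Overall risk P(Y=1) = π·p₁ + (1−π)·p₀ = 0.741×0.13 + 0.259×0.0379 = 0.10615.
Under exogeneity, PAF = [P(Y=1) − p₀] / P(Y=1).
PAF = (0.10615 − 0.0379) / 0.10615 ≈ 0.6429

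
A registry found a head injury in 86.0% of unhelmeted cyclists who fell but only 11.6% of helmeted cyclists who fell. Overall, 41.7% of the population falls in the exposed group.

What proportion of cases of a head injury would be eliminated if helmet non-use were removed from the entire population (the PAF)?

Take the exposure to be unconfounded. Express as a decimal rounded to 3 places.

PAF ≈ 0.728

p₁ = 0.86, p₀ = 0.116.
Overall risk P(Y=1) = π·p₁ + (1−π)·p₀ = 0.417×0.86 + 0.583×0.116 = 0.42625.
Under exogeneity, PAF = [P(Y=1) − p₀] / P(Y=1).
PAF = (0.42625 − 0.116) / 0.42625 ≈ 0.7279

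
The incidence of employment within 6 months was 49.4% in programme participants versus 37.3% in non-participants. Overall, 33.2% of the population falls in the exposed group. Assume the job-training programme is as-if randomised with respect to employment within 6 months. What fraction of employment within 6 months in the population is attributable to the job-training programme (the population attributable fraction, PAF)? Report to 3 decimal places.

p₁ = 0.494, p₀ = 0.373.
Overall risk P(Y=1) = π·p₁ + (1−π)·p₀ = 0.332×0.494 + 0.668×0.373 = 0.41317.
Under exogeneity, PAF = [P(Y=1) − p₀] / P(Y=1).
PAF = (0.41317 − 0.373) / 0.41317 ≈ 0.0972

PAF ≈ 0.097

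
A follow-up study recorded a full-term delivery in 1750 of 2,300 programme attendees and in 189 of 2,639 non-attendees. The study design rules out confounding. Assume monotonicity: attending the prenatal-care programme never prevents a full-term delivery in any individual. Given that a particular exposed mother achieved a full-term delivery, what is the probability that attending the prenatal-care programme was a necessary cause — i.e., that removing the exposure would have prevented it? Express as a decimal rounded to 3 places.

PN ≈ 0.906

p₁ = P(outcome | exposed) = 1750/2300 = 0.76087
p₀ = P(outcome | unexposed) = 189/2639 = 0.071618
Under exogeneity and monotonicity, PN = (p₁ − p₀) / p₁.
PN = (0.76087 − 0.071618) / 0.76087 = 0.68925 / 0.76087 ≈ 0.9059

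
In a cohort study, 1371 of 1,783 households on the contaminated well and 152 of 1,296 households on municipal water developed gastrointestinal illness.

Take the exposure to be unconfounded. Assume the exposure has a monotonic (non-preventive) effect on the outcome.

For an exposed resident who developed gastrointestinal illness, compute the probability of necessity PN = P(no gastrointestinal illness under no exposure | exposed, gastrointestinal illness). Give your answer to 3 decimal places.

p₁ = P(outcome | exposed) = 1371/1783 = 0.76893
p₀ = P(outcome | unexposed) = 152/1296 = 0.11728
Under exogeneity and monotonicity, PN = (p₁ − p₀) / p₁.
PN = (0.76893 − 0.11728) / 0.76893 = 0.65164 / 0.76893 ≈ 0.8475

PN ≈ 0.847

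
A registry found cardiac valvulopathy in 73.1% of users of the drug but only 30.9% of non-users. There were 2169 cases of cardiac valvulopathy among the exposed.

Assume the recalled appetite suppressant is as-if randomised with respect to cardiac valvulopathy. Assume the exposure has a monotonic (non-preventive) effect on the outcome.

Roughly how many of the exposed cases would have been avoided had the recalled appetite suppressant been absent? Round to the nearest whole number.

about 1252 cases

p₁ = 0.731, p₀ = 0.309.
PN = (p₁ − p₀)/p₁ = (0.731 − 0.309) / 0.731 ≈ 0.57729.
Attributable cases ≈ PN × (exposed cases) = 0.57729 × 2169 ≈ 1252.15.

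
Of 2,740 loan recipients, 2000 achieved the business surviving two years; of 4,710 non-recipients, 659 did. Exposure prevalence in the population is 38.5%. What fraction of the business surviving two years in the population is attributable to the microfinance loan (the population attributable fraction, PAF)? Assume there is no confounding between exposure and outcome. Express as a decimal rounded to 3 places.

p₁ = P(outcome | exposed) = 2000/2740 = 0.72993
p₀ = P(outcome | unexposed) = 659/4710 = 0.13992
Overall risk P(Y=1) = π·p₁ + (1−π)·p₀ = 0.385×0.72993 + 0.615×0.13992 = 0.36707.
Under exogeneity, PAF = [P(Y=1) − p₀] / P(Y=1).
PAF = (0.36707 − 0.13992) / 0.36707 ≈ 0.6188

PAF ≈ 0.619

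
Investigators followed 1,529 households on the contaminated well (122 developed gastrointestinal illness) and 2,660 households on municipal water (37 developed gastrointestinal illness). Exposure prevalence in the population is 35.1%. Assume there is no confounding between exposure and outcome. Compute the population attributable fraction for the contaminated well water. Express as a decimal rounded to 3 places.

PAF ≈ 0.624

p₁ = P(outcome | exposed) = 122/1529 = 0.079791
p₀ = P(outcome | unexposed) = 37/2660 = 0.01391
Overall risk P(Y=1) = π·p₁ + (1−π)·p₀ = 0.351×0.079791 + 0.649×0.01391 = 0.037034.
Under exogeneity, PAF = [P(Y=1) − p₀] / P(Y=1).
PAF = (0.037034 − 0.01391) / 0.037034 ≈ 0.6244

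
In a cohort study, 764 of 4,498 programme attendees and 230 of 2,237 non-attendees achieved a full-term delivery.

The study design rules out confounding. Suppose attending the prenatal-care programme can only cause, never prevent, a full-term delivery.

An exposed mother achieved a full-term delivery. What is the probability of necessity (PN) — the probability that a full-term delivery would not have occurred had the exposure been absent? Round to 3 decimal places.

p₁ = P(outcome | exposed) = 764/4498 = 0.16985
p₀ = P(outcome | unexposed) = 230/2237 = 0.10282
Under exogeneity and monotonicity, PN = (p₁ − p₀) / p₁.
PN = (0.16985 − 0.10282) / 0.16985 = 0.067037 / 0.16985 ≈ 0.3947

PN ≈ 0.395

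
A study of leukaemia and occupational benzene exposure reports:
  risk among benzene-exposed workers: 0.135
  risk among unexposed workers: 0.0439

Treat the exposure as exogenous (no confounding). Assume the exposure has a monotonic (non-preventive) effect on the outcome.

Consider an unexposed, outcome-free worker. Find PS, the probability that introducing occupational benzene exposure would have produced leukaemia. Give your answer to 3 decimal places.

Let p₁ = 0.135, p₀ = 0.0439.
Under exogeneity and monotonicity, PS = (p₁ − p₀) / (1 − p₀).
PS = (0.135 − 0.0439) / (1 − 0.0439) = 0.0911 / 0.9561 ≈ 0.0953

PS ≈ 0.095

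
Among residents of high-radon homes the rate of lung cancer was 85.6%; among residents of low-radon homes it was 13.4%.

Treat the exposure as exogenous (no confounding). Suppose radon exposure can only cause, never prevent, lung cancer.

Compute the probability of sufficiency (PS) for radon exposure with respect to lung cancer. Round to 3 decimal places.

p₁ = 0.856, p₀ = 0.134.
Under exogeneity and monotonicity, PS = (p₁ − p₀) / (1 − p₀).
PS = (0.856 − 0.134) / (1 − 0.134) = 0.722 / 0.866 ≈ 0.8337

PS ≈ 0.834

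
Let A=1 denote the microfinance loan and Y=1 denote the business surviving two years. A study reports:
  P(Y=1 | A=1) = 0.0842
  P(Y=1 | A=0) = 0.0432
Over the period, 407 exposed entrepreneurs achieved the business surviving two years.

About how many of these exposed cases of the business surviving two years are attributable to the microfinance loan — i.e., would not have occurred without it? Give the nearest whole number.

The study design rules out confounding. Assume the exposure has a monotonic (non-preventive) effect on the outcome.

Let p₁ = 0.0842, p₀ = 0.0432.
PN = (p₁ − p₀)/p₁ = (0.0842 − 0.0432) / 0.0842 ≈ 0.48694.
Attributable cases ≈ PN × (exposed cases) = 0.48694 × 407 ≈ 198.18.

about 198 cases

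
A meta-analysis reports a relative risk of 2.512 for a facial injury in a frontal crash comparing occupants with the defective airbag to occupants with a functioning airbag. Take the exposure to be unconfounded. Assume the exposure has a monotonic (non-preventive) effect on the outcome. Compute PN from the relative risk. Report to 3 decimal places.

Under exogeneity and monotonicity, PN = (RR − 1) / RR = 1 − 1/RR.
PN = (2.512 − 1) / 2.512 = 1.512 / 2.512 ≈ 0.6019

PN ≈ 0.602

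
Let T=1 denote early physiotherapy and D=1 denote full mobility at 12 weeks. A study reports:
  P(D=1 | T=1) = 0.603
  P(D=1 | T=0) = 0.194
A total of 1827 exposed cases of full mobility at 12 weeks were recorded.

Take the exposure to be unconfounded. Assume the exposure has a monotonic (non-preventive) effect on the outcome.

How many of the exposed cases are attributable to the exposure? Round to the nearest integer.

Let p₁ = 0.603, p₀ = 0.194.
PN = (p₁ − p₀)/p₁ = (0.603 − 0.194) / 0.603 ≈ 0.67828.
Attributable cases ≈ PN × (exposed cases) = 0.67828 × 1827 ≈ 1239.21.

about 1239 cases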